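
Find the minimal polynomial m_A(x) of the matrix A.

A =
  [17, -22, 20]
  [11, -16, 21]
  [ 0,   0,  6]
x^3 - 7*x^2 - 24*x + 180

The characteristic polynomial is χ_A(x) = (x - 6)^2*(x + 5), so the eigenvalues are known. The minimal polynomial is
  m_A(x) = Π_λ (x − λ)^{k_λ}
where k_λ is the size of the *largest* Jordan block for λ (equivalently, the smallest k with (A − λI)^k v = 0 for every generalised eigenvector v of λ).

  λ = -5: largest Jordan block has size 1, contributing (x + 5)
  λ = 6: largest Jordan block has size 2, contributing (x − 6)^2

So m_A(x) = (x - 6)^2*(x + 5) = x^3 - 7*x^2 - 24*x + 180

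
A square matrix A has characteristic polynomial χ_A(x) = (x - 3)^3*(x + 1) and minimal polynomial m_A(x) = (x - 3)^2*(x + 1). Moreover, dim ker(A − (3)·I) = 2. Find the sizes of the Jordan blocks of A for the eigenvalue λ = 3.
Block sizes for λ = 3: [2, 1]

Step 1 — from the characteristic polynomial, algebraic multiplicity of λ = 3 is 3. From dim ker(A − (3)·I) = 2, there are exactly 2 Jordan blocks for λ = 3.
Step 2 — from the minimal polynomial, the factor (x − 3)^2 tells us the largest block for λ = 3 has size 2.
Step 3 — with total size 3, 2 blocks, and largest block 2, the block sizes (in nonincreasing order) are [2, 1].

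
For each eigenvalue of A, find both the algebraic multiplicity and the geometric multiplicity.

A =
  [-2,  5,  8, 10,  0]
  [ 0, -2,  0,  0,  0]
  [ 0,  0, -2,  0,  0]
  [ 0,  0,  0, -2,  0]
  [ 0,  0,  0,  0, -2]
λ = -2: alg = 5, geom = 4

Step 1 — factor the characteristic polynomial to read off the algebraic multiplicities:
  χ_A(x) = (x + 2)^5

Step 2 — compute geometric multiplicities via the rank-nullity identity g(λ) = n − rank(A − λI):
  rank(A − (-2)·I) = 1, so dim ker(A − (-2)·I) = n − 1 = 4

Summary:
  λ = -2: algebraic multiplicity = 5, geometric multiplicity = 4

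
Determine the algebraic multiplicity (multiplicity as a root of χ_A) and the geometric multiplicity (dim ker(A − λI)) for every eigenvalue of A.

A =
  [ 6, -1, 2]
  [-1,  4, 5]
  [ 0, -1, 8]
λ = 6: alg = 3, geom = 1

Step 1 — factor the characteristic polynomial to read off the algebraic multiplicities:
  χ_A(x) = (x - 6)^3

Step 2 — compute geometric multiplicities via the rank-nullity identity g(λ) = n − rank(A − λI):
  rank(A − (6)·I) = 2, so dim ker(A − (6)·I) = n − 2 = 1

Summary:
  λ = 6: algebraic multiplicity = 3, geometric multiplicity = 1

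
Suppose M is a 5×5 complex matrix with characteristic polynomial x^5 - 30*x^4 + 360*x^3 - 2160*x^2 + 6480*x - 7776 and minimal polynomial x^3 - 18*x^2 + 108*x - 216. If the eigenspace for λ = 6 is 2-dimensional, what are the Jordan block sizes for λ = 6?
Block sizes for λ = 6: [3, 2]

Step 1 — from the characteristic polynomial, algebraic multiplicity of λ = 6 is 5. From dim ker(M − (6)·I) = 2, there are exactly 2 Jordan blocks for λ = 6.
Step 2 — from the minimal polynomial, the factor (x − 6)^3 tells us the largest block for λ = 6 has size 3.
Step 3 — with total size 5, 2 blocks, and largest block 3, the block sizes (in nonincreasing order) are [3, 2].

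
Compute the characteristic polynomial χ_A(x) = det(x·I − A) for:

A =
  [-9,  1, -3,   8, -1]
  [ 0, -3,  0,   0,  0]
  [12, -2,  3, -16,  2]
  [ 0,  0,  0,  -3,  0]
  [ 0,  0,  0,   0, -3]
x^5 + 15*x^4 + 90*x^3 + 270*x^2 + 405*x + 243

Expanding det(x·I − A) (e.g. by cofactor expansion or by noting that A is similar to its Jordan form J, which has the same characteristic polynomial as A) gives
  χ_A(x) = x^5 + 15*x^4 + 90*x^3 + 270*x^2 + 405*x + 243
which factors as (x + 3)^5. The eigenvalues (with algebraic multiplicities) are λ = -3 with multiplicity 5.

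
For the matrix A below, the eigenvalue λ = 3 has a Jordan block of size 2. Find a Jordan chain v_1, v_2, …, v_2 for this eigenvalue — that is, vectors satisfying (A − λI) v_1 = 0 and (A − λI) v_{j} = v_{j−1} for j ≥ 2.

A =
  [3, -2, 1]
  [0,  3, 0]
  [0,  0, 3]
A Jordan chain for λ = 3 of length 2:
v_1 = (-2, 0, 0)ᵀ
v_2 = (0, 1, 0)ᵀ

Let N = A − (3)·I. We want v_2 with N^2 v_2 = 0 but N^1 v_2 ≠ 0; then v_{j-1} := N · v_j for j = 2, …, 2.

Pick v_2 = (0, 1, 0)ᵀ.
Then v_1 = N · v_2 = (-2, 0, 0)ᵀ.

Sanity check: (A − (3)·I) v_1 = (0, 0, 0)ᵀ = 0. ✓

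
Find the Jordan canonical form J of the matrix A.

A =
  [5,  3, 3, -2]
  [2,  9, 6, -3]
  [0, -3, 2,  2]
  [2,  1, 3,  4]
J_3(5) ⊕ J_1(5)

The characteristic polynomial is
  det(x·I − A) = x^4 - 20*x^3 + 150*x^2 - 500*x + 625 = (x - 5)^4

Eigenvalues and multiplicities (the geometric multiplicity of λ is n − rank(A − λI), which equals the number of Jordan blocks for λ):
  λ = 5: algebraic multiplicity = 4, geometric multiplicity = 2

Determining the block sizes for each eigenvalue:
  λ = 5: with am = 4 and gm = 2, the partition is not yet determined (e.g. several partitions of 4 into 2 parts exist). Let N = A − (5)·I. Computing rank(N^1) = 2, rank(N^2) = 1, rank(N^3) = 0; the number of blocks of size ≥ j is rank(N^{j−1}) − rank(N^j), giving [2, 1, 1]. So we have 1 block(s) of size 3, 1 block(s) of size 1 → block sizes [3, 1]

Assembling the blocks gives a Jordan form
J =
  [5, 1, 0, 0]
  [0, 5, 1, 0]
  [0, 0, 5, 0]
  [0, 0, 0, 5]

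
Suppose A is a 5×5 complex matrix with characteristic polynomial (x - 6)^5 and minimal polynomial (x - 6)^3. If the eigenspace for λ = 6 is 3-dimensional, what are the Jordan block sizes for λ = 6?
Block sizes for λ = 6: [3, 1, 1]

Step 1 — from the characteristic polynomial, algebraic multiplicity of λ = 6 is 5. From dim ker(A − (6)·I) = 3, there are exactly 3 Jordan blocks for λ = 6.
Step 2 — from the minimal polynomial, the factor (x − 6)^3 tells us the largest block for λ = 6 has size 3.
Step 3 — with total size 5, 3 blocks, and largest block 3, the block sizes (in nonincreasing order) are [3, 1, 1].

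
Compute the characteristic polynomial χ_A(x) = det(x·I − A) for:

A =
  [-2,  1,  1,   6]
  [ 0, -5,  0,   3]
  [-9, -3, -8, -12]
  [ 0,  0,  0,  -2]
x^4 + 17*x^3 + 105*x^2 + 275*x + 250

Expanding det(x·I − A) (e.g. by cofactor expansion or by noting that A is similar to its Jordan form J, which has the same characteristic polynomial as A) gives
  χ_A(x) = x^4 + 17*x^3 + 105*x^2 + 275*x + 250
which factors as (x + 2)*(x + 5)^3. The eigenvalues (with algebraic multiplicities) are λ = -5 with multiplicity 3, λ = -2 with multiplicity 1.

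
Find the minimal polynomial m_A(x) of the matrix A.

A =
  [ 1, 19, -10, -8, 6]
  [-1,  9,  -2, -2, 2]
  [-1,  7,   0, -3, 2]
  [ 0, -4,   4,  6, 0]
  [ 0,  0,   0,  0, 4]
x^2 - 8*x + 16

The characteristic polynomial is χ_A(x) = (x - 4)^5, so the eigenvalues are known. The minimal polynomial is
  m_A(x) = Π_λ (x − λ)^{k_λ}
where k_λ is the size of the *largest* Jordan block for λ (equivalently, the smallest k with (A − λI)^k v = 0 for every generalised eigenvector v of λ).

  λ = 4: largest Jordan block has size 2, contributing (x − 4)^2

So m_A(x) = (x - 4)^2 = x^2 - 8*x + 16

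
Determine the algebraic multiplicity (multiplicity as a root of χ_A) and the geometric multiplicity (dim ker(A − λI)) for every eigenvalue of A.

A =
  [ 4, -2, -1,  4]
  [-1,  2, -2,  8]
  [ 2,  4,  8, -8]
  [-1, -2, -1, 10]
λ = 6: alg = 4, geom = 2

Step 1 — factor the characteristic polynomial to read off the algebraic multiplicities:
  χ_A(x) = (x - 6)^4

Step 2 — compute geometric multiplicities via the rank-nullity identity g(λ) = n − rank(A − λI):
  rank(A − (6)·I) = 2, so dim ker(A − (6)·I) = n − 2 = 2

Summary:
  λ = 6: algebraic multiplicity = 4, geometric multiplicity = 2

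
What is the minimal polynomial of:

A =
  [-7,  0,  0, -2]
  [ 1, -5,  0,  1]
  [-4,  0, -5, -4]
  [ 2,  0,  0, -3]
x^2 + 10*x + 25

The characteristic polynomial is χ_A(x) = (x + 5)^4, so the eigenvalues are known. The minimal polynomial is
  m_A(x) = Π_λ (x − λ)^{k_λ}
where k_λ is the size of the *largest* Jordan block for λ (equivalently, the smallest k with (A − λI)^k v = 0 for every generalised eigenvector v of λ).

  λ = -5: largest Jordan block has size 2, contributing (x + 5)^2

So m_A(x) = (x + 5)^2 = x^2 + 10*x + 25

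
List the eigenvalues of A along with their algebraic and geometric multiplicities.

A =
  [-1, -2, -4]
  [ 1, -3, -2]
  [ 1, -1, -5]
λ = -3: alg = 3, geom = 1

Step 1 — factor the characteristic polynomial to read off the algebraic multiplicities:
  χ_A(x) = (x + 3)^3

Step 2 — compute geometric multiplicities via the rank-nullity identity g(λ) = n − rank(A − λI):
  rank(A − (-3)·I) = 2, so dim ker(A − (-3)·I) = n − 2 = 1

Summary:
  λ = -3: algebraic multiplicity = 3, geometric multiplicity = 1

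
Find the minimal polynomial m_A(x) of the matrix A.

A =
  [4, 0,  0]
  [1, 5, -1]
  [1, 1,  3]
x^2 - 8*x + 16

The characteristic polynomial is χ_A(x) = (x - 4)^3, so the eigenvalues are known. The minimal polynomial is
  m_A(x) = Π_λ (x − λ)^{k_λ}
where k_λ is the size of the *largest* Jordan block for λ (equivalently, the smallest k with (A − λI)^k v = 0 for every generalised eigenvector v of λ).

  λ = 4: largest Jordan block has size 2, contributing (x − 4)^2

So m_A(x) = (x - 4)^2 = x^2 - 8*x + 16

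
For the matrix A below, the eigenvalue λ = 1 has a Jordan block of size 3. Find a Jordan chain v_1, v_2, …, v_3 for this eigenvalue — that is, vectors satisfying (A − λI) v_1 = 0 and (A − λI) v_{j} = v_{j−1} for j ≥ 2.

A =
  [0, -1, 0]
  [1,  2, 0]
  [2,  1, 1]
A Jordan chain for λ = 1 of length 3:
v_1 = (0, 0, -1)ᵀ
v_2 = (-1, 1, 2)ᵀ
v_3 = (1, 0, 0)ᵀ

Let N = A − (1)·I. We want v_3 with N^3 v_3 = 0 but N^2 v_3 ≠ 0; then v_{j-1} := N · v_j for j = 3, …, 2.

Pick v_3 = (1, 0, 0)ᵀ.
Then v_2 = N · v_3 = (-1, 1, 2)ᵀ.
Then v_1 = N · v_2 = (0, 0, -1)ᵀ.

Sanity check: (A − (1)·I) v_1 = (0, 0, 0)ᵀ = 0. ✓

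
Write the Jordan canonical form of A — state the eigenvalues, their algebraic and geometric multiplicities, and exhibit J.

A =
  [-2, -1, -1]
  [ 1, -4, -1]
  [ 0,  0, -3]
J_2(-3) ⊕ J_1(-3)

The characteristic polynomial is
  det(x·I − A) = x^3 + 9*x^2 + 27*x + 27 = (x + 3)^3

Eigenvalues and multiplicities (the geometric multiplicity of λ is n − rank(A − λI), which equals the number of Jordan blocks for λ):
  λ = -3: algebraic multiplicity = 3, geometric multiplicity = 2

Determining the block sizes for each eigenvalue:
  λ = -3: 2 blocks summing to 3 forces exactly one block of size 2 and the rest size 1 → block sizes [2, 1]

Assembling the blocks gives a Jordan form
J =
  [-3,  1,  0]
  [ 0, -3,  0]
  [ 0,  0, -3]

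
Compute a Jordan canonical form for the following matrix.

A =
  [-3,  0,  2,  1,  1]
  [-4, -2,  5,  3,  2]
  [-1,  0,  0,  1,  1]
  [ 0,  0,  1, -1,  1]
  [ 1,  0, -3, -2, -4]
J_3(-2) ⊕ J_2(-2)

The characteristic polynomial is
  det(x·I − A) = x^5 + 10*x^4 + 40*x^3 + 80*x^2 + 80*x + 32 = (x + 2)^5

Eigenvalues and multiplicities (the geometric multiplicity of λ is n − rank(A − λI), which equals the number of Jordan blocks for λ):
  λ = -2: algebraic multiplicity = 5, geometric multiplicity = 2

Determining the block sizes for each eigenvalue:
  λ = -2: with am = 5 and gm = 2, the partition is not yet determined (e.g. several partitions of 5 into 2 parts exist). Let N = A − (-2)·I. Computing rank(N^1) = 3, rank(N^2) = 1, rank(N^3) = 0; the number of blocks of size ≥ j is rank(N^{j−1}) − rank(N^j), giving [2, 2, 1]. So we have 1 block(s) of size 3, 1 block(s) of size 2 → block sizes [3, 2]

Assembling the blocks gives a Jordan form
J =
  [-2,  1,  0,  0,  0]
  [ 0, -2,  1,  0,  0]
  [ 0,  0, -2,  0,  0]
  [ 0,  0,  0, -2,  1]
  [ 0,  0,  0,  0, -2]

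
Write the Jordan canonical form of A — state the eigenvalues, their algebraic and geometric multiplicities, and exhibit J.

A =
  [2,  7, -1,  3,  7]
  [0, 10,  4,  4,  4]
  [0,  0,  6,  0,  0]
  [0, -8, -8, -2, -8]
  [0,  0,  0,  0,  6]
J_2(2) ⊕ J_1(6) ⊕ J_1(6) ⊕ J_1(6)

The characteristic polynomial is
  det(x·I − A) = x^5 - 22*x^4 + 184*x^3 - 720*x^2 + 1296*x - 864 = (x - 6)^3*(x - 2)^2

Eigenvalues and multiplicities (the geometric multiplicity of λ is n − rank(A − λI), which equals the number of Jordan blocks for λ):
  λ = 2: algebraic multiplicity = 2, geometric multiplicity = 1
  λ = 6: algebraic multiplicity = 3, geometric multiplicity = 3

Determining the block sizes for each eigenvalue:
  λ = 2: one block (gm = 1), so the single block has size am = 2 → block sizes [2]
  λ = 6: gm = am = 3, so every block has size 1 → block sizes [1, 1, 1]

Assembling the blocks gives a Jordan form
J =
  [2, 1, 0, 0, 0]
  [0, 2, 0, 0, 0]
  [0, 0, 6, 0, 0]
  [0, 0, 0, 6, 0]
  [0, 0, 0, 0, 6]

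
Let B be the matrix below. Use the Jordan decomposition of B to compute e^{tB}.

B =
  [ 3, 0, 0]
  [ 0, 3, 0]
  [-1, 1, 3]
e^{tB} =
  [exp(3*t), 0, 0]
  [0, exp(3*t), 0]
  [-t*exp(3*t), t*exp(3*t), exp(3*t)]

Strategy: write B = P · J · P⁻¹ where J is a Jordan canonical form, so e^{tB} = P · e^{tJ} · P⁻¹, and e^{tJ} can be computed block-by-block.

B has Jordan form
J =
  [3, 1, 0]
  [0, 3, 0]
  [0, 0, 3]
(up to reordering of blocks).

Per-block formulas:
  For a 2×2 Jordan block J_2(3): exp(t · J_2(3)) = e^(3t)·(I + t·N), where N is the 2×2 nilpotent shift.
  For a 1×1 block at λ = 3: exp(t · [3]) = [e^(3t)].

After assembling e^{tJ} and conjugating by P, we get:

e^{tB} =
  [exp(3*t), 0, 0]
  [0, exp(3*t), 0]
  [-t*exp(3*t), t*exp(3*t), exp(3*t)]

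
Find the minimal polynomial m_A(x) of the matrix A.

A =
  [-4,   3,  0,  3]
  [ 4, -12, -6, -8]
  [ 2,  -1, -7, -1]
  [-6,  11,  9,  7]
x^3 + 12*x^2 + 48*x + 64

The characteristic polynomial is χ_A(x) = (x + 4)^4, so the eigenvalues are known. The minimal polynomial is
  m_A(x) = Π_λ (x − λ)^{k_λ}
where k_λ is the size of the *largest* Jordan block for λ (equivalently, the smallest k with (A − λI)^k v = 0 for every generalised eigenvector v of λ).

  λ = -4: largest Jordan block has size 3, contributing (x + 4)^3

So m_A(x) = (x + 4)^3 = x^3 + 12*x^2 + 48*x + 64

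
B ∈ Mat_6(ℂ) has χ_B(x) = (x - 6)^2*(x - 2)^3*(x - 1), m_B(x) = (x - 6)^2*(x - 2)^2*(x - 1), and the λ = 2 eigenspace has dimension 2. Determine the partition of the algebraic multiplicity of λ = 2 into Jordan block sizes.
Block sizes for λ = 2: [2, 1]

Step 1 — from the characteristic polynomial, algebraic multiplicity of λ = 2 is 3. From dim ker(B − (2)·I) = 2, there are exactly 2 Jordan blocks for λ = 2.
Step 2 — from the minimal polynomial, the factor (x − 2)^2 tells us the largest block for λ = 2 has size 2.
Step 3 — with total size 3, 2 blocks, and largest block 2, the block sizes (in nonincreasing order) are [2, 1].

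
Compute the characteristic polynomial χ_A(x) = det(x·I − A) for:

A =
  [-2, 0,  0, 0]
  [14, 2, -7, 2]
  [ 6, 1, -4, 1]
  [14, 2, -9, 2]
x^4 + 2*x^3

Expanding det(x·I − A) (e.g. by cofactor expansion or by noting that A is similar to its Jordan form J, which has the same characteristic polynomial as A) gives
  χ_A(x) = x^4 + 2*x^3
which factors as x^3*(x + 2). The eigenvalues (with algebraic multiplicities) are λ = -2 with multiplicity 1, λ = 0 with multiplicity 3.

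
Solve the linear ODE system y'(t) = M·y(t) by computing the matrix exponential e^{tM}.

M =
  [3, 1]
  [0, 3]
e^{tM} =
  [exp(3*t), t*exp(3*t)]
  [0, exp(3*t)]

Strategy: write M = P · J · P⁻¹ where J is a Jordan canonical form, so e^{tM} = P · e^{tJ} · P⁻¹, and e^{tJ} can be computed block-by-block.

M has Jordan form
J =
  [3, 1]
  [0, 3]
(up to reordering of blocks).

Per-block formulas:
  For a 2×2 Jordan block J_2(3): exp(t · J_2(3)) = e^(3t)·(I + t·N), where N is the 2×2 nilpotent shift.

After assembling e^{tJ} and conjugating by P, we get:

e^{tM} =
  [exp(3*t), t*exp(3*t)]
  [0, exp(3*t)]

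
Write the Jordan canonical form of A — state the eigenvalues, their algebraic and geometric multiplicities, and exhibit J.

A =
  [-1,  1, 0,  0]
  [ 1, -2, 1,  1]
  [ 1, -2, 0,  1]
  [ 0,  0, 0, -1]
J_3(-1) ⊕ J_1(-1)

The characteristic polynomial is
  det(x·I − A) = x^4 + 4*x^3 + 6*x^2 + 4*x + 1 = (x + 1)^4

Eigenvalues and multiplicities (the geometric multiplicity of λ is n − rank(A − λI), which equals the number of Jordan blocks for λ):
  λ = -1: algebraic multiplicity = 4, geometric multiplicity = 2

Determining the block sizes for each eigenvalue:
  λ = -1: with am = 4 and gm = 2, the partition is not yet determined (e.g. several partitions of 4 into 2 parts exist). Let N = A − (-1)·I. Computing rank(N^1) = 2, rank(N^2) = 1, rank(N^3) = 0; the number of blocks of size ≥ j is rank(N^{j−1}) − rank(N^j), giving [2, 1, 1]. So we have 1 block(s) of size 3, 1 block(s) of size 1 → block sizes [3, 1]

Assembling the blocks gives a Jordan form
J =
  [-1,  1,  0,  0]
  [ 0, -1,  1,  0]
  [ 0,  0, -1,  0]
  [ 0,  0,  0, -1]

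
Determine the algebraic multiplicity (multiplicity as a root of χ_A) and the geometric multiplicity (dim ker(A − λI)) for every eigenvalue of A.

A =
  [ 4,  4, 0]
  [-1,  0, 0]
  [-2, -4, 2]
λ = 2: alg = 3, geom = 2

Step 1 — factor the characteristic polynomial to read off the algebraic multiplicities:
  χ_A(x) = (x - 2)^3

Step 2 — compute geometric multiplicities via the rank-nullity identity g(λ) = n − rank(A − λI):
  rank(A − (2)·I) = 1, so dim ker(A − (2)·I) = n − 1 = 2

Summary:
  λ = 2: algebraic multiplicity = 3, geometric multiplicity = 2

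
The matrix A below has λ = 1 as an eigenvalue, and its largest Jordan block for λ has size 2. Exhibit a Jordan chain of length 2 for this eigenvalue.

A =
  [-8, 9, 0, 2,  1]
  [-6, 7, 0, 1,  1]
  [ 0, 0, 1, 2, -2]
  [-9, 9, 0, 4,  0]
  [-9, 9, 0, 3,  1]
A Jordan chain for λ = 1 of length 2:
v_1 = (-9, -6, 0, -9, -9)ᵀ
v_2 = (1, 0, 0, 0, 0)ᵀ

Let N = A − (1)·I. We want v_2 with N^2 v_2 = 0 but N^1 v_2 ≠ 0; then v_{j-1} := N · v_j for j = 2, …, 2.

Pick v_2 = (1, 0, 0, 0, 0)ᵀ.
Then v_1 = N · v_2 = (-9, -6, 0, -9, -9)ᵀ.

Sanity check: (A − (1)·I) v_1 = (0, 0, 0, 0, 0)ᵀ = 0. ✓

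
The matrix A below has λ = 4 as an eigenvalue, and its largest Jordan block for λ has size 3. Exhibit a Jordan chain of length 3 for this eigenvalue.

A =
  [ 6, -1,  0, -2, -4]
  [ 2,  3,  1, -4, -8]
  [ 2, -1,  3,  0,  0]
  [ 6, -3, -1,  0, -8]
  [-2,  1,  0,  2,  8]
A Jordan chain for λ = 4 of length 3:
v_1 = (-2, -4, 0, -4, 2)ᵀ
v_2 = (2, 2, 2, 6, -2)ᵀ
v_3 = (1, 0, 0, 0, 0)ᵀ

Let N = A − (4)·I. We want v_3 with N^3 v_3 = 0 but N^2 v_3 ≠ 0; then v_{j-1} := N · v_j for j = 3, …, 2.

Pick v_3 = (1, 0, 0, 0, 0)ᵀ.
Then v_2 = N · v_3 = (2, 2, 2, 6, -2)ᵀ.
Then v_1 = N · v_2 = (-2, -4, 0, -4, 2)ᵀ.

Sanity check: (A − (4)·I) v_1 = (0, 0, 0, 0, 0)ᵀ = 0. ✓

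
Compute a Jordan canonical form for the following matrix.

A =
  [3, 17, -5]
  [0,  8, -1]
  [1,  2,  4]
J_3(5)

The characteristic polynomial is
  det(x·I − A) = x^3 - 15*x^2 + 75*x - 125 = (x - 5)^3

Eigenvalues and multiplicities (the geometric multiplicity of λ is n − rank(A − λI), which equals the number of Jordan blocks for λ):
  λ = 5: algebraic multiplicity = 3, geometric multiplicity = 1

Determining the block sizes for each eigenvalue:
  λ = 5: one block (gm = 1), so the single block has size am = 3 → block sizes [3]

Assembling the blocks gives a Jordan form
J =
  [5, 1, 0]
  [0, 5, 1]
  [0, 0, 5]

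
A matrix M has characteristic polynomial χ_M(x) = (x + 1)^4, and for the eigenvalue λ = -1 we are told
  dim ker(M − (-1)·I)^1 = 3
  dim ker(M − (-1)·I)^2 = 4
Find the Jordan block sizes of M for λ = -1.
Block sizes for λ = -1: [2, 1, 1]

From the dimensions of kernels of powers, the number of Jordan blocks of size at least j is d_j − d_{j−1} where d_j = dim ker(N^j) (with d_0 = 0). Computing the differences gives [3, 1].
The number of blocks of size exactly k is (#blocks of size ≥ k) − (#blocks of size ≥ k + 1), so the partition is: 2 block(s) of size 1, 1 block(s) of size 2.
In nonincreasing order the block sizes are [2, 1, 1].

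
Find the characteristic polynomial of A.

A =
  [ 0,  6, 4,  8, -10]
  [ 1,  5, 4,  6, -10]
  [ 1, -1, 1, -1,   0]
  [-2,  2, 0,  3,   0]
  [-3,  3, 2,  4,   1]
x^5 - 10*x^4 + 30*x^3 - 40*x^2 + 25*x - 6

Expanding det(x·I − A) (e.g. by cofactor expansion or by noting that A is similar to its Jordan form J, which has the same characteristic polynomial as A) gives
  χ_A(x) = x^5 - 10*x^4 + 30*x^3 - 40*x^2 + 25*x - 6
which factors as (x - 6)*(x - 1)^4. The eigenvalues (with algebraic multiplicities) are λ = 1 with multiplicity 4, λ = 6 with multiplicity 1.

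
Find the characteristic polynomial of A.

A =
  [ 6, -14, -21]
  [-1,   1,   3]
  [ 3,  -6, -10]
x^3 + 3*x^2 + 3*x + 1

Expanding det(x·I − A) (e.g. by cofactor expansion or by noting that A is similar to its Jordan form J, which has the same characteristic polynomial as A) gives
  χ_A(x) = x^3 + 3*x^2 + 3*x + 1
which factors as (x + 1)^3. The eigenvalues (with algebraic multiplicities) are λ = -1 with multiplicity 3.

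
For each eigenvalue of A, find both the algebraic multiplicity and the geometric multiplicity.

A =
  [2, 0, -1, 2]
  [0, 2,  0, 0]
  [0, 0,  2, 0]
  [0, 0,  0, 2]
λ = 2: alg = 4, geom = 3

Step 1 — factor the characteristic polynomial to read off the algebraic multiplicities:
  χ_A(x) = (x - 2)^4

Step 2 — compute geometric multiplicities via the rank-nullity identity g(λ) = n − rank(A − λI):
  rank(A − (2)·I) = 1, so dim ker(A − (2)·I) = n − 1 = 3

Summary:
  λ = 2: algebraic multiplicity = 4, geometric multiplicity = 3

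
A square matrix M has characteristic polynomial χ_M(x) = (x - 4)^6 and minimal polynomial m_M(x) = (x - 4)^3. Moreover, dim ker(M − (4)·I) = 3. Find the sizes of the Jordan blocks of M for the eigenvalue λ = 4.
Block sizes for λ = 4: [3, 2, 1]

Step 1 — from the characteristic polynomial, algebraic multiplicity of λ = 4 is 6. From dim ker(M − (4)·I) = 3, there are exactly 3 Jordan blocks for λ = 4.
Step 2 — from the minimal polynomial, the factor (x − 4)^3 tells us the largest block for λ = 4 has size 3.
Step 3 — with total size 6, 3 blocks, and largest block 3, the block sizes (in nonincreasing order) are [3, 2, 1].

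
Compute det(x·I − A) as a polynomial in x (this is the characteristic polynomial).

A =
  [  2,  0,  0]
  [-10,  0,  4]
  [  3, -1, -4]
x^3 + 2*x^2 - 4*x - 8

Expanding det(x·I − A) (e.g. by cofactor expansion or by noting that A is similar to its Jordan form J, which has the same characteristic polynomial as A) gives
  χ_A(x) = x^3 + 2*x^2 - 4*x - 8
which factors as (x - 2)*(x + 2)^2. The eigenvalues (with algebraic multiplicities) are λ = -2 with multiplicity 2, λ = 2 with multiplicity 1.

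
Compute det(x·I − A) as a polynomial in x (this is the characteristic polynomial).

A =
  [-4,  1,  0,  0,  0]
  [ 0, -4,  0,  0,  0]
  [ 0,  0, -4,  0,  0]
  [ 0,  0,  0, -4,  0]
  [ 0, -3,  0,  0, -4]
x^5 + 20*x^4 + 160*x^3 + 640*x^2 + 1280*x + 1024

Expanding det(x·I − A) (e.g. by cofactor expansion or by noting that A is similar to its Jordan form J, which has the same characteristic polynomial as A) gives
  χ_A(x) = x^5 + 20*x^4 + 160*x^3 + 640*x^2 + 1280*x + 1024
which factors as (x + 4)^5. The eigenvalues (with algebraic multiplicities) are λ = -4 with multiplicity 5.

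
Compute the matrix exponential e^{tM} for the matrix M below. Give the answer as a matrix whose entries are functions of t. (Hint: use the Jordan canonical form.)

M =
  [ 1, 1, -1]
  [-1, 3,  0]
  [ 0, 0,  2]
e^{tM} =
  [-t*exp(2*t) + exp(2*t), t*exp(2*t), t^2*exp(2*t)/2 - t*exp(2*t)]
  [-t*exp(2*t), t*exp(2*t) + exp(2*t), t^2*exp(2*t)/2]
  [0, 0, exp(2*t)]

Strategy: write M = P · J · P⁻¹ where J is a Jordan canonical form, so e^{tM} = P · e^{tJ} · P⁻¹, and e^{tJ} can be computed block-by-block.

M has Jordan form
J =
  [2, 1, 0]
  [0, 2, 1]
  [0, 0, 2]
(up to reordering of blocks).

Per-block formulas:
  For a 3×3 Jordan block J_3(2): exp(t · J_3(2)) = e^(2t)·(I + t·N + (t^2/2)·N^2), where N is the 3×3 nilpotent shift.

After assembling e^{tJ} and conjugating by P, we get:

e^{tM} =
  [-t*exp(2*t) + exp(2*t), t*exp(2*t), t^2*exp(2*t)/2 - t*exp(2*t)]
  [-t*exp(2*t), t*exp(2*t) + exp(2*t), t^2*exp(2*t)/2]
  [0, 0, exp(2*t)]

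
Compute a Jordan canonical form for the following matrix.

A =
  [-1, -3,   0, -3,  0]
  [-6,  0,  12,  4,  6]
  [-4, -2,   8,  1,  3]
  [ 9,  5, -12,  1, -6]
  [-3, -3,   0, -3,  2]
J_2(2) ⊕ J_2(2) ⊕ J_1(2)

The characteristic polynomial is
  det(x·I − A) = x^5 - 10*x^4 + 40*x^3 - 80*x^2 + 80*x - 32 = (x - 2)^5

Eigenvalues and multiplicities (the geometric multiplicity of λ is n − rank(A − λI), which equals the number of Jordan blocks for λ):
  λ = 2: algebraic multiplicity = 5, geometric multiplicity = 3

Determining the block sizes for each eigenvalue:
  λ = 2: with am = 5 and gm = 3, the partition is not yet determined (e.g. several partitions of 5 into 3 parts exist). Let N = A − (2)·I. Computing rank(N^1) = 2, rank(N^2) = 0; the number of blocks of size ≥ j is rank(N^{j−1}) − rank(N^j), giving [3, 2]. So we have 2 block(s) of size 2, 1 block(s) of size 1 → block sizes [2, 2, 1]

Assembling the blocks gives a Jordan form
J =
  [2, 1, 0, 0, 0]
  [0, 2, 0, 0, 0]
  [0, 0, 2, 1, 0]
  [0, 0, 0, 2, 0]
  [0, 0, 0, 0, 2]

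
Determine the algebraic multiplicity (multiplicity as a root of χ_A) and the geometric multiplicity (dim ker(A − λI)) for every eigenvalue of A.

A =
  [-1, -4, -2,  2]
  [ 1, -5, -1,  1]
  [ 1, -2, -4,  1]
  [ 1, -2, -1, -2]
λ = -3: alg = 4, geom = 3

Step 1 — factor the characteristic polynomial to read off the algebraic multiplicities:
  χ_A(x) = (x + 3)^4

Step 2 — compute geometric multiplicities via the rank-nullity identity g(λ) = n − rank(A − λI):
  rank(A − (-3)·I) = 1, so dim ker(A − (-3)·I) = n − 1 = 3

Summary:
  λ = -3: algebraic multiplicity = 4, geometric multiplicity = 3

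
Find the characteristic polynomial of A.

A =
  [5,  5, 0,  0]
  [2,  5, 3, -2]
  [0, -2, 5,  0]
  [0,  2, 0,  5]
x^4 - 20*x^3 + 150*x^2 - 500*x + 625

Expanding det(x·I − A) (e.g. by cofactor expansion or by noting that A is similar to its Jordan form J, which has the same characteristic polynomial as A) gives
  χ_A(x) = x^4 - 20*x^3 + 150*x^2 - 500*x + 625
which factors as (x - 5)^4. The eigenvalues (with algebraic multiplicities) are λ = 5 with multiplicity 4.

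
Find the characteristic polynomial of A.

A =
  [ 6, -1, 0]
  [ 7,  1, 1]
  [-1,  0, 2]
x^3 - 9*x^2 + 27*x - 27

Expanding det(x·I − A) (e.g. by cofactor expansion or by noting that A is similar to its Jordan form J, which has the same characteristic polynomial as A) gives
  χ_A(x) = x^3 - 9*x^2 + 27*x - 27
which factors as (x - 3)^3. The eigenvalues (with algebraic multiplicities) are λ = 3 with multiplicity 3.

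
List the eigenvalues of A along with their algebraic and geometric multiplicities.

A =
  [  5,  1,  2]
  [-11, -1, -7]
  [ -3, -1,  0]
λ = 1: alg = 2, geom = 1; λ = 2: alg = 1, geom = 1

Step 1 — factor the characteristic polynomial to read off the algebraic multiplicities:
  χ_A(x) = (x - 2)*(x - 1)^2

Step 2 — compute geometric multiplicities via the rank-nullity identity g(λ) = n − rank(A − λI):
  rank(A − (1)·I) = 2, so dim ker(A − (1)·I) = n − 2 = 1
  rank(A − (2)·I) = 2, so dim ker(A − (2)·I) = n − 2 = 1

Summary:
  λ = 1: algebraic multiplicity = 2, geometric multiplicity = 1
  λ = 2: algebraic multiplicity = 1, geometric multiplicity = 1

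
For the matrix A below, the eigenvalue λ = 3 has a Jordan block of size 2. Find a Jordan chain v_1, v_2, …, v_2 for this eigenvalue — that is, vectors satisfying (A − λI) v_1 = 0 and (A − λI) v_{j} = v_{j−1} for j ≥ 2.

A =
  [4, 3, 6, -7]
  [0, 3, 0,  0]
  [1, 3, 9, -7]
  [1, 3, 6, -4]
A Jordan chain for λ = 3 of length 2:
v_1 = (1, 0, 1, 1)ᵀ
v_2 = (1, 0, 0, 0)ᵀ

Let N = A − (3)·I. We want v_2 with N^2 v_2 = 0 but N^1 v_2 ≠ 0; then v_{j-1} := N · v_j for j = 2, …, 2.

Pick v_2 = (1, 0, 0, 0)ᵀ.
Then v_1 = N · v_2 = (1, 0, 1, 1)ᵀ.

Sanity check: (A − (3)·I) v_1 = (0, 0, 0, 0)ᵀ = 0. ✓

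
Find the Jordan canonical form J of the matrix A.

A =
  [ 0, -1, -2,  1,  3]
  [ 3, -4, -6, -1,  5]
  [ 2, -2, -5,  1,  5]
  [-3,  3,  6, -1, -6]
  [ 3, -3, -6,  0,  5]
J_2(-1) ⊕ J_2(-1) ⊕ J_1(-1)

The characteristic polynomial is
  det(x·I − A) = x^5 + 5*x^4 + 10*x^3 + 10*x^2 + 5*x + 1 = (x + 1)^5

Eigenvalues and multiplicities (the geometric multiplicity of λ is n − rank(A − λI), which equals the number of Jordan blocks for λ):
  λ = -1: algebraic multiplicity = 5, geometric multiplicity = 3

Determining the block sizes for each eigenvalue:
  λ = -1: with am = 5 and gm = 3, the partition is not yet determined (e.g. several partitions of 5 into 3 parts exist). Let N = A − (-1)·I. Computing rank(N^1) = 2, rank(N^2) = 0; the number of blocks of size ≥ j is rank(N^{j−1}) − rank(N^j), giving [3, 2]. So we have 2 block(s) of size 2, 1 block(s) of size 1 → block sizes [2, 2, 1]

Assembling the blocks gives a Jordan form
J =
  [-1,  1,  0,  0,  0]
  [ 0, -1,  0,  0,  0]
  [ 0,  0, -1,  1,  0]
  [ 0,  0,  0, -1,  0]
  [ 0,  0,  0,  0, -1]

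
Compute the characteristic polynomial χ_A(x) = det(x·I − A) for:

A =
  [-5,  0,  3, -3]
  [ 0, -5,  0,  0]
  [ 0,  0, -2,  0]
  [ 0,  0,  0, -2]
x^4 + 14*x^3 + 69*x^2 + 140*x + 100

Expanding det(x·I − A) (e.g. by cofactor expansion or by noting that A is similar to its Jordan form J, which has the same characteristic polynomial as A) gives
  χ_A(x) = x^4 + 14*x^3 + 69*x^2 + 140*x + 100
which factors as (x + 2)^2*(x + 5)^2. The eigenvalues (with algebraic multiplicities) are λ = -5 with multiplicity 2, λ = -2 with multiplicity 2.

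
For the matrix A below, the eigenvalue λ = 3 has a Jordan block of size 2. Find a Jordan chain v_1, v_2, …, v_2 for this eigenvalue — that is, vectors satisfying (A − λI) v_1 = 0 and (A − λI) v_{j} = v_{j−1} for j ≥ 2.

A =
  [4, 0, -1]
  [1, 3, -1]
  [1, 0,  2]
A Jordan chain for λ = 3 of length 2:
v_1 = (1, 1, 1)ᵀ
v_2 = (1, 0, 0)ᵀ

Let N = A − (3)·I. We want v_2 with N^2 v_2 = 0 but N^1 v_2 ≠ 0; then v_{j-1} := N · v_j for j = 2, …, 2.

Pick v_2 = (1, 0, 0)ᵀ.
Then v_1 = N · v_2 = (1, 1, 1)ᵀ.

Sanity check: (A − (3)·I) v_1 = (0, 0, 0)ᵀ = 0. ✓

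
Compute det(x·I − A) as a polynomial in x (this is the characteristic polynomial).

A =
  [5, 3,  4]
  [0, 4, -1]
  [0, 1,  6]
x^3 - 15*x^2 + 75*x - 125

Expanding det(x·I − A) (e.g. by cofactor expansion or by noting that A is similar to its Jordan form J, which has the same characteristic polynomial as A) gives
  χ_A(x) = x^3 - 15*x^2 + 75*x - 125
which factors as (x - 5)^3. The eigenvalues (with algebraic multiplicities) are λ = 5 with multiplicity 3.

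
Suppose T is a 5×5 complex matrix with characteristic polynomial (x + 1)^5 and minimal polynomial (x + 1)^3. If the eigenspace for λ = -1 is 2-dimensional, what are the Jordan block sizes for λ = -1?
Block sizes for λ = -1: [3, 2]

Step 1 — from the characteristic polynomial, algebraic multiplicity of λ = -1 is 5. From dim ker(T − (-1)·I) = 2, there are exactly 2 Jordan blocks for λ = -1.
Step 2 — from the minimal polynomial, the factor (x + 1)^3 tells us the largest block for λ = -1 has size 3.
Step 3 — with total size 5, 2 blocks, and largest block 3, the block sizes (in nonincreasing order) are [3, 2].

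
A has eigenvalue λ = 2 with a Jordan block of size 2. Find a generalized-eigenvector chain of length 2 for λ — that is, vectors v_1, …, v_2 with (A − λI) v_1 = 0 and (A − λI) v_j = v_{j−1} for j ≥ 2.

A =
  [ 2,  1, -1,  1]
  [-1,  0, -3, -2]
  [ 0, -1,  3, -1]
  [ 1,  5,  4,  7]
A Jordan chain for λ = 2 of length 2:
v_1 = (0, -1, 0, 1)ᵀ
v_2 = (1, 0, 0, 0)ᵀ

Let N = A − (2)·I. We want v_2 with N^2 v_2 = 0 but N^1 v_2 ≠ 0; then v_{j-1} := N · v_j for j = 2, …, 2.

Pick v_2 = (1, 0, 0, 0)ᵀ.
Then v_1 = N · v_2 = (0, -1, 0, 1)ᵀ.

Sanity check: (A − (2)·I) v_1 = (0, 0, 0, 0)ᵀ = 0. ✓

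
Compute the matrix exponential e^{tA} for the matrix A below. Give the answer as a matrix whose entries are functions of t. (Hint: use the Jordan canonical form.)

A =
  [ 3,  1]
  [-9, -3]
e^{tA} =
  [3*t + 1, t]
  [-9*t, 1 - 3*t]

Strategy: write A = P · J · P⁻¹ where J is a Jordan canonical form, so e^{tA} = P · e^{tJ} · P⁻¹, and e^{tJ} can be computed block-by-block.

A has Jordan form
J =
  [0, 1]
  [0, 0]
(up to reordering of blocks).

Per-block formulas:
  For a 2×2 Jordan block J_2(0): exp(t · J_2(0)) = e^(0t)·(I + t·N), where N is the 2×2 nilpotent shift.

After assembling e^{tJ} and conjugating by P, we get:

e^{tA} =
  [3*t + 1, t]
  [-9*t, 1 - 3*t]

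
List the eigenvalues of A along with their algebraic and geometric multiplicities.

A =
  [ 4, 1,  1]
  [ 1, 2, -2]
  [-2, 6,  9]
λ = 5: alg = 3, geom = 1

Step 1 — factor the characteristic polynomial to read off the algebraic multiplicities:
  χ_A(x) = (x - 5)^3

Step 2 — compute geometric multiplicities via the rank-nullity identity g(λ) = n − rank(A − λI):
  rank(A − (5)·I) = 2, so dim ker(A − (5)·I) = n − 2 = 1

Summary:
  λ = 5: algebraic multiplicity = 3, geometric multiplicity = 1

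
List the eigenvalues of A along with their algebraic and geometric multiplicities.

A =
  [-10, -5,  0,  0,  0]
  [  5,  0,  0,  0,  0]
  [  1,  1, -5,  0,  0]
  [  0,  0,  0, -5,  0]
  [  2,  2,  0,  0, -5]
λ = -5: alg = 5, geom = 4

Step 1 — factor the characteristic polynomial to read off the algebraic multiplicities:
  χ_A(x) = (x + 5)^5

Step 2 — compute geometric multiplicities via the rank-nullity identity g(λ) = n − rank(A − λI):
  rank(A − (-5)·I) = 1, so dim ker(A − (-5)·I) = n − 1 = 4

Summary:
  λ = -5: algebraic multiplicity = 5, geometric multiplicity = 4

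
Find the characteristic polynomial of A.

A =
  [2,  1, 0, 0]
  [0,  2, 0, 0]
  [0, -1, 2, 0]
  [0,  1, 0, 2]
x^4 - 8*x^3 + 24*x^2 - 32*x + 16

Expanding det(x·I − A) (e.g. by cofactor expansion or by noting that A is similar to its Jordan form J, which has the same characteristic polynomial as A) gives
  χ_A(x) = x^4 - 8*x^3 + 24*x^2 - 32*x + 16
which factors as (x - 2)^4. The eigenvalues (with algebraic multiplicities) are λ = 2 with multiplicity 4.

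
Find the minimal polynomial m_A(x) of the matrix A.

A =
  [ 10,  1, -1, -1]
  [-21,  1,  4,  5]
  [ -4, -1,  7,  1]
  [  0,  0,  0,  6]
x^3 - 18*x^2 + 108*x - 216

The characteristic polynomial is χ_A(x) = (x - 6)^4, so the eigenvalues are known. The minimal polynomial is
  m_A(x) = Π_λ (x − λ)^{k_λ}
where k_λ is the size of the *largest* Jordan block for λ (equivalently, the smallest k with (A − λI)^k v = 0 for every generalised eigenvector v of λ).

  λ = 6: largest Jordan block has size 3, contributing (x − 6)^3

So m_A(x) = (x - 6)^3 = x^3 - 18*x^2 + 108*x - 216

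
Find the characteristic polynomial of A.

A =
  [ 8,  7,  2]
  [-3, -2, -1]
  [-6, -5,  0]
x^3 - 6*x^2 + 12*x - 8

Expanding det(x·I − A) (e.g. by cofactor expansion or by noting that A is similar to its Jordan form J, which has the same characteristic polynomial as A) gives
  χ_A(x) = x^3 - 6*x^2 + 12*x - 8
which factors as (x - 2)^3. The eigenvalues (with algebraic multiplicities) are λ = 2 with multiplicity 3.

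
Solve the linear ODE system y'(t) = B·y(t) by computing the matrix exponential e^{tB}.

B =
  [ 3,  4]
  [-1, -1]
e^{tB} =
  [2*t*exp(t) + exp(t), 4*t*exp(t)]
  [-t*exp(t), -2*t*exp(t) + exp(t)]

Strategy: write B = P · J · P⁻¹ where J is a Jordan canonical form, so e^{tB} = P · e^{tJ} · P⁻¹, and e^{tJ} can be computed block-by-block.

B has Jordan form
J =
  [1, 1]
  [0, 1]
(up to reordering of blocks).

Per-block formulas:
  For a 2×2 Jordan block J_2(1): exp(t · J_2(1)) = e^(1t)·(I + t·N), where N is the 2×2 nilpotent shift.

After assembling e^{tJ} and conjugating by P, we get:

e^{tB} =
  [2*t*exp(t) + exp(t), 4*t*exp(t)]
  [-t*exp(t), -2*t*exp(t) + exp(t)]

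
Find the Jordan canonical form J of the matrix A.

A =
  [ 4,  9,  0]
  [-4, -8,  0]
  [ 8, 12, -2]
J_2(-2) ⊕ J_1(-2)

The characteristic polynomial is
  det(x·I − A) = x^3 + 6*x^2 + 12*x + 8 = (x + 2)^3

Eigenvalues and multiplicities (the geometric multiplicity of λ is n − rank(A − λI), which equals the number of Jordan blocks for λ):
  λ = -2: algebraic multiplicity = 3, geometric multiplicity = 2

Determining the block sizes for each eigenvalue:
  λ = -2: 2 blocks summing to 3 forces exactly one block of size 2 and the rest size 1 → block sizes [2, 1]

Assembling the blocks gives a Jordan form
J =
  [-2,  1,  0]
  [ 0, -2,  0]
  [ 0,  0, -2]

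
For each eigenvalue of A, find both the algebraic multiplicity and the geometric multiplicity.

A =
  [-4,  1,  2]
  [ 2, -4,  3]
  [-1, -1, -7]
λ = -5: alg = 3, geom = 1

Step 1 — factor the characteristic polynomial to read off the algebraic multiplicities:
  χ_A(x) = (x + 5)^3

Step 2 — compute geometric multiplicities via the rank-nullity identity g(λ) = n − rank(A − λI):
  rank(A − (-5)·I) = 2, so dim ker(A − (-5)·I) = n − 2 = 1

Summary:
  λ = -5: algebraic multiplicity = 3, geometric multiplicity = 1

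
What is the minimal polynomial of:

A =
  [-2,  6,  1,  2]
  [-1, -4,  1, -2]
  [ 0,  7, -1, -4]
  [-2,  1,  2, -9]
x^4 + 16*x^3 + 90*x^2 + 200*x + 125

The characteristic polynomial is χ_A(x) = (x + 1)*(x + 5)^3, so the eigenvalues are known. The minimal polynomial is
  m_A(x) = Π_λ (x − λ)^{k_λ}
where k_λ is the size of the *largest* Jordan block for λ (equivalently, the smallest k with (A − λI)^k v = 0 for every generalised eigenvector v of λ).

  λ = -5: largest Jordan block has size 3, contributing (x + 5)^3
  λ = -1: largest Jordan block has size 1, contributing (x + 1)

So m_A(x) = (x + 1)*(x + 5)^3 = x^4 + 16*x^3 + 90*x^2 + 200*x + 125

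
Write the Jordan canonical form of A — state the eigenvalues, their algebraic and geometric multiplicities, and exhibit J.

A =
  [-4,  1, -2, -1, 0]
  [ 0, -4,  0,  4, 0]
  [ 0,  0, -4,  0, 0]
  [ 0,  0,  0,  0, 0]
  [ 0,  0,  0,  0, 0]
J_2(-4) ⊕ J_1(-4) ⊕ J_1(0) ⊕ J_1(0)

The characteristic polynomial is
  det(x·I − A) = x^5 + 12*x^4 + 48*x^3 + 64*x^2 = x^2*(x + 4)^3

Eigenvalues and multiplicities (the geometric multiplicity of λ is n − rank(A − λI), which equals the number of Jordan blocks for λ):
  λ = -4: algebraic multiplicity = 3, geometric multiplicity = 2
  λ = 0: algebraic multiplicity = 2, geometric multiplicity = 2

Determining the block sizes for each eigenvalue:
  λ = -4: 2 blocks summing to 3 forces exactly one block of size 2 and the rest size 1 → block sizes [2, 1]
  λ = 0: gm = am = 2, so every block has size 1 → block sizes [1, 1]

Assembling the blocks gives a Jordan form
J =
  [-4,  1,  0, 0, 0]
  [ 0, -4,  0, 0, 0]
  [ 0,  0, -4, 0, 0]
  [ 0,  0,  0, 0, 0]
  [ 0,  0,  0, 0, 0]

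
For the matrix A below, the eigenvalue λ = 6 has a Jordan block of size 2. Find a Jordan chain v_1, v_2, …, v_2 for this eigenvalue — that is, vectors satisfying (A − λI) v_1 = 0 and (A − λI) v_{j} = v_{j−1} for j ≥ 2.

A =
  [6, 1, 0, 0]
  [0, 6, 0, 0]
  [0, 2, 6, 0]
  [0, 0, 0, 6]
A Jordan chain for λ = 6 of length 2:
v_1 = (1, 0, 2, 0)ᵀ
v_2 = (0, 1, 0, 0)ᵀ

Let N = A − (6)·I. We want v_2 with N^2 v_2 = 0 but N^1 v_2 ≠ 0; then v_{j-1} := N · v_j for j = 2, …, 2.

Pick v_2 = (0, 1, 0, 0)ᵀ.
Then v_1 = N · v_2 = (1, 0, 2, 0)ᵀ.

Sanity check: (A − (6)·I) v_1 = (0, 0, 0, 0)ᵀ = 0. ✓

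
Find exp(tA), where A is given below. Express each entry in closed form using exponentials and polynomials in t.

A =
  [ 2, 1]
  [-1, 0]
e^{tA} =
  [t*exp(t) + exp(t), t*exp(t)]
  [-t*exp(t), -t*exp(t) + exp(t)]

Strategy: write A = P · J · P⁻¹ where J is a Jordan canonical form, so e^{tA} = P · e^{tJ} · P⁻¹, and e^{tJ} can be computed block-by-block.

A has Jordan form
J =
  [1, 1]
  [0, 1]
(up to reordering of blocks).

Per-block formulas:
  For a 2×2 Jordan block J_2(1): exp(t · J_2(1)) = e^(1t)·(I + t·N), where N is the 2×2 nilpotent shift.

After assembling e^{tJ} and conjugating by P, we get:

e^{tA} =
  [t*exp(t) + exp(t), t*exp(t)]
  [-t*exp(t), -t*exp(t) + exp(t)]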